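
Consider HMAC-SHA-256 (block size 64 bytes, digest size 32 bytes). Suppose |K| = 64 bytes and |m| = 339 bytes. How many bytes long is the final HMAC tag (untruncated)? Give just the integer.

The tag is one SHA-256 digest: 32 bytes.

32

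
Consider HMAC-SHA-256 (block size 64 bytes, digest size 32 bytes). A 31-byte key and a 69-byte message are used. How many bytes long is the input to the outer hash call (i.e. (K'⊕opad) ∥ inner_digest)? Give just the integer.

96

Key is 31 ≤ 64 bytes, zero-padded: |K'| = 64.
Outer input = (K'⊕opad) ∥ H(inner) → 64 + 32 = 96 bytes.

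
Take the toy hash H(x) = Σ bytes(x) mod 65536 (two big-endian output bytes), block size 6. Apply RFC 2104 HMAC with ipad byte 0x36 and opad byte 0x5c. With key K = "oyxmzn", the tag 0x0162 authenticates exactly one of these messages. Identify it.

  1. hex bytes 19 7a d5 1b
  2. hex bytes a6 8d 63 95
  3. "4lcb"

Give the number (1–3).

Key "oyxmzn" = 6f 79 78 6d 7a 6e is exactly B = 6 bytes: K' = 6f 79 78 6d 7a 6e.
K' ⊕ ipad = 59 4f 4e 5b 4c 58; K' ⊕ opad = 33 25 24 31 26 32.
m1: inner = H(59 4f 4e 5b 4c 58 19 7a d5 1b) = 03 78; tag = H(33 25 24 31 26 32 03 78) = 0180
m2: inner = H(59 4f 4e 5b 4c 58 a6 8d 63 95) = 04 20; tag = H(33 25 24 31 26 32 04 20) = 0129
m3: inner = H(59 4f 4e 5b 4c 58 34 6c 63 62) = 03 5a; tag = H(33 25 24 31 26 32 03 5a) = 0162 ← matches

3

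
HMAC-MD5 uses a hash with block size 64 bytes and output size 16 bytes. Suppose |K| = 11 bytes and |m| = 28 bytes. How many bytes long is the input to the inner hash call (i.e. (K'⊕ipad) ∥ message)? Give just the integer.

Key is 11 ≤ 64 bytes, zero-padded: |K'| = 64.
Inner input = (K'⊕ipad) ∥ m → 64 + 28 = 92 bytes.

92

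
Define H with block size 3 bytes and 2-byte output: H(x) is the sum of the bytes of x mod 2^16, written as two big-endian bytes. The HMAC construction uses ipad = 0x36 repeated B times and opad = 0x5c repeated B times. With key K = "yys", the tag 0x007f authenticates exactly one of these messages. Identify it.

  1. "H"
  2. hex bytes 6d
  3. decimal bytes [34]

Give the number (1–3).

Key "yys" = 79 79 73 is exactly B = 3 bytes: K' = 79 79 73.
K' ⊕ ipad = 4f 4f 45; K' ⊕ opad = 25 25 2f.
m1: inner = H(4f 4f 45 48) = 01 2b; tag = H(25 25 2f 01 2b) = 00a5
m2: inner = H(4f 4f 45 6d) = 01 50; tag = H(25 25 2f 01 50) = 00ca
m3: inner = H(4f 4f 45 22) = 01 05; tag = H(25 25 2f 01 05) = 007f ← matches

3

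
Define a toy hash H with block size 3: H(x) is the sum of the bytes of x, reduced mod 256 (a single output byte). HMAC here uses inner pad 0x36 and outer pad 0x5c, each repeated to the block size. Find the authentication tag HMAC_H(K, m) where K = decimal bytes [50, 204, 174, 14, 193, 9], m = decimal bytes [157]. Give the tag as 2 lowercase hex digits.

4b

Key decimal bytes [50, 204, 174, 14, 193, 9] = 32 cc ae 0e c1 09 is 6 bytes > B = 3, so hash it first: H(key) = 84, then zero-pad to 3 bytes: K' = 84 00 00.
K' ⊕ ipad = b2 36 36.  K' ⊕ opad = d8 5c 5c.
Inner input = (K'⊕ipad) ∥ m = b2 36 36 ∥ 9d.
Inner hash: sum = 178+54+54+157 = 443; mod 256 = 187 → bb.
Outer input = (K'⊕opad) ∥ inner = d8 5c 5c ∥ bb.
Outer hash (tag): sum = 216+92+92+187 = 587; mod 256 = 75 → 4b.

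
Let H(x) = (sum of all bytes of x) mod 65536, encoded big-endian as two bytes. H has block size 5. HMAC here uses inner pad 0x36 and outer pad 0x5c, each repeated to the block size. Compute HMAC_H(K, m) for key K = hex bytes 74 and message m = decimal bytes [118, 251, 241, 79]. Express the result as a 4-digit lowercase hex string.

0266

Key hex bytes 74 is 1 byte ≤ B = 5; zero-pad to 5 bytes: K' = 74 00 00 00 00.
K' ⊕ ipad = 42 36 36 36 36.  K' ⊕ opad = 28 5c 5c 5c 5c.
Inner input = (K'⊕ipad) ∥ m = 42 36 36 36 36 ∥ 76 fb f1 4f.
Inner hash: sum = 66+54+54+54+54+118+251+241+79 = 971 → 03 cb.
Outer input = (K'⊕opad) ∥ inner = 28 5c 5c 5c 5c ∥ 03 cb.
Outer hash (tag): sum = 40+92+92+92+92+3+203 = 614 → 02 66.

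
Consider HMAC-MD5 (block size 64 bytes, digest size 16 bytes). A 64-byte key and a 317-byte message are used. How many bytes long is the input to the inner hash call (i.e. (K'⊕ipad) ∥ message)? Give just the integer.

381

Key is 64 ≤ 64 bytes, zero-padded: |K'| = 64.
Inner input = (K'⊕ipad) ∥ m → 64 + 317 = 381 bytes.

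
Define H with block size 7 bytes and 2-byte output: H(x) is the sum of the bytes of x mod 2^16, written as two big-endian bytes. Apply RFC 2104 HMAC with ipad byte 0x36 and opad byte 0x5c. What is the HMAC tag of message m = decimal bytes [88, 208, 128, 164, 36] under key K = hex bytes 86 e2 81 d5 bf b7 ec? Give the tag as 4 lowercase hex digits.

Key hex bytes 86 e2 81 d5 bf b7 ec is exactly B = 7 bytes: K' = 86 e2 81 d5 bf b7 ec.
K' ⊕ ipad = b0 d4 b7 e3 89 81 da.  K' ⊕ opad = da be dd 89 e3 eb b0.
Inner input = (K'⊕ipad) ∥ m = b0 d4 b7 e3 89 81 da ∥ 58 d0 80 a4 24.
Inner hash: sum = 176+212+183+227+137+129+218+88+208+128+164+36 = 1906 → 07 72.
Outer input = (K'⊕opad) ∥ inner = da be dd 89 e3 eb b0 ∥ 07 72.
Outer hash (tag): sum = 218+190+221+137+227+235+176+7+114 = 1525 → 05 f5.

05f5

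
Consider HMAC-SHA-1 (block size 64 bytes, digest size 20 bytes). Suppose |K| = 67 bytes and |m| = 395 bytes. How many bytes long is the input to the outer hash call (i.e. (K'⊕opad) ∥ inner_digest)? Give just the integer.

84

Key is 67 > 64 bytes, so it is hashed to 20 bytes then zero-padded to 64: |K'| = 64.
Outer input = (K'⊕opad) ∥ H(inner) → 64 + 20 = 84 bytes.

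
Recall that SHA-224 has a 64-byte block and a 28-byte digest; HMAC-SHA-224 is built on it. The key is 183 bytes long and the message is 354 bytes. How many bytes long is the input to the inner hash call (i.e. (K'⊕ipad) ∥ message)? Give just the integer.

418

Key is 183 > 64 bytes, so it is hashed to 28 bytes then zero-padded to 64: |K'| = 64.
Inner input = (K'⊕ipad) ∥ m → 64 + 354 = 418 bytes.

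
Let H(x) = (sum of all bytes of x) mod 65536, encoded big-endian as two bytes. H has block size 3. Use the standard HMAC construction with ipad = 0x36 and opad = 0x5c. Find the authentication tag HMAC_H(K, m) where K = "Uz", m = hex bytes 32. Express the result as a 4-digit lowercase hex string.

Key "Uz" = 55 7a is 2 bytes ≤ B = 3; zero-pad to 3 bytes: K' = 55 7a 00.
K' ⊕ ipad = 63 4c 36.  K' ⊕ opad = 09 26 5c.
Inner input = (K'⊕ipad) ∥ m = 63 4c 36 ∥ 32.
Inner hash: sum = 99+76+54+50 = 279 → 01 17.
Outer input = (K'⊕opad) ∥ inner = 09 26 5c ∥ 01 17.
Outer hash (tag): sum = 9+38+92+1+23 = 163 → 00 a3.

00a3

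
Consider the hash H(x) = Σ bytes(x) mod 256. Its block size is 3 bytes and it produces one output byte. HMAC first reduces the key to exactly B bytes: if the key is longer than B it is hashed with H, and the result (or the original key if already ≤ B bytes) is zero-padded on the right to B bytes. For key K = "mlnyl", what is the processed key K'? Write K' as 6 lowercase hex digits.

|K| = 5 > B = 3, so first hash the key.
H(K): sum = 109+108+110+121+108 = 556; mod 256 = 44 → 2c.
Zero-pad H(K) = 2c to 3 bytes: K' = 2c 00 00.

2c0000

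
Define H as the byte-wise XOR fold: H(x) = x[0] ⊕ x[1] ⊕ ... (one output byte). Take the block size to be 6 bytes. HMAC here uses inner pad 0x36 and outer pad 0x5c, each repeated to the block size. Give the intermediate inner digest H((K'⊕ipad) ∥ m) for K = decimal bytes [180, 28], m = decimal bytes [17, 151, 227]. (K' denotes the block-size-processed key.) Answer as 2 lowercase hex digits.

Key decimal bytes [180, 28] = b4 1c is 2 bytes ≤ B = 6; zero-pad to 6 bytes: K' = b4 1c 00 00 00 00.
K' ⊕ ipad = 82 2a 36 36 36 36.
Inner input = 82 2a 36 36 36 36 ∥ 11 97 e3.
Inner hash: XOR 82⊕2a⊕36⊕36⊕36⊕36⊕11⊕97⊕e3 = cd.

cd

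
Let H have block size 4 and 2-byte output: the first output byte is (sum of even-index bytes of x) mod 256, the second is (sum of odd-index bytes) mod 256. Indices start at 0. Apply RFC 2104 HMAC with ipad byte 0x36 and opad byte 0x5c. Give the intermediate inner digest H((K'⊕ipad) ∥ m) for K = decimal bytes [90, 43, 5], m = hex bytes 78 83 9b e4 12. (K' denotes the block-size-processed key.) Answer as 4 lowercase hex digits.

c4ba

Key decimal bytes [90, 43, 5] = 5a 2b 05 is 3 bytes ≤ B = 4; zero-pad to 4 bytes: K' = 5a 2b 05 00.
K' ⊕ ipad = 6c 1d 33 36.
Inner input = 6c 1d 33 36 ∥ 78 83 9b e4 12.
Inner hash: even-index sum = 452 mod 256 = 196; odd-index sum = 442 mod 256 = 186 → c4 ba.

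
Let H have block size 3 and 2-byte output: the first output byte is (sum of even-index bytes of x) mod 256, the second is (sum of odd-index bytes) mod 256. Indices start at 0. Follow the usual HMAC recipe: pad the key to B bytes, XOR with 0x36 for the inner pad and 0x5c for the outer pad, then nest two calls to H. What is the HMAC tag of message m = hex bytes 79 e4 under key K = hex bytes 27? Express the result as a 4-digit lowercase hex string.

Key hex bytes 27 is 1 byte ≤ B = 3; zero-pad to 3 bytes: K' = 27 00 00.
K' ⊕ ipad = 11 36 36.  K' ⊕ opad = 7b 5c 5c.
Inner input = (K'⊕ipad) ∥ m = 11 36 36 ∥ 79 e4.
Inner hash: even-index sum = 299 mod 256 = 43; odd-index sum = 175 mod 256 = 175 → 2b af.
Outer input = (K'⊕opad) ∥ inner = 7b 5c 5c ∥ 2b af.
Outer hash (tag): even-index sum = 390 mod 256 = 134; odd-index sum = 135 mod 256 = 135 → 86 87.

8687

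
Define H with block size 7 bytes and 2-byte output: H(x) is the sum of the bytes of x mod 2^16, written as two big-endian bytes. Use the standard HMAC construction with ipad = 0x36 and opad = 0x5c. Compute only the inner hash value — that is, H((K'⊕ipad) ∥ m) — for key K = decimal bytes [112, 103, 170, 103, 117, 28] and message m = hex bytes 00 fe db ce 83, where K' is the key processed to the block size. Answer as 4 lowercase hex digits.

0551

Key decimal bytes [112, 103, 170, 103, 117, 28] = 70 67 aa 67 75 1c is 6 bytes ≤ B = 7; zero-pad to 7 bytes: K' = 70 67 aa 67 75 1c 00.
K' ⊕ ipad = 46 51 9c 51 43 2a 36.
Inner input = 46 51 9c 51 43 2a 36 ∥ 00 fe db ce 83.
Inner hash: sum = 70+81+156+81+67+42+54+0+254+219+206+131 = 1361 → 05 51.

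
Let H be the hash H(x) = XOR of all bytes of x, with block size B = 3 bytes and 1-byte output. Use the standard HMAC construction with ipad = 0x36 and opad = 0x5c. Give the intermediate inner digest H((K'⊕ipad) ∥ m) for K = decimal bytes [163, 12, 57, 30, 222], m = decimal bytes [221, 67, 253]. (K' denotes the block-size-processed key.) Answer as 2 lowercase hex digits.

Key decimal bytes [163, 12, 57, 30, 222] = a3 0c 39 1e de is 5 bytes > B = 3, so hash it first: H(key) = 56, then zero-pad to 3 bytes: K' = 56 00 00.
K' ⊕ ipad = 60 36 36.
Inner input = 60 36 36 ∥ dd 43 fd.
Inner hash: XOR 60⊕36⊕36⊕dd⊕43⊕fd = 03.

03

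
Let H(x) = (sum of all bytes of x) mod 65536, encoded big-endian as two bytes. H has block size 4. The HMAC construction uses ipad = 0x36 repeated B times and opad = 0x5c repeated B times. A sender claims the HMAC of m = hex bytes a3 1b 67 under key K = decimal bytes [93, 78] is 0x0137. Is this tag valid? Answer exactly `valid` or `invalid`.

Key decimal bytes [93, 78] = 5d 4e is 2 bytes ≤ B = 4; zero-pad to 4 bytes: K' = 5d 4e 00 00.
K' ⊕ ipad = 6b 78 36 36; K' ⊕ opad = 01 12 5c 5c.
Inner hash: sum = 107+120+54+54+163+27+103 = 628 → 02 74.
Outer hash (recomputed tag): sum = 1+18+92+92+2+116 = 321 → 01 41.
Recomputed tag = 0141; claimed = 0137 → mismatch.

invalid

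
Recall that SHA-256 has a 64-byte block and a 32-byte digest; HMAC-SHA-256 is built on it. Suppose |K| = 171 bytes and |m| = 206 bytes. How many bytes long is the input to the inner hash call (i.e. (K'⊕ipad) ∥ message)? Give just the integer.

Key is 171 > 64 bytes, so it is hashed to 32 bytes then zero-padded to 64: |K'| = 64.
Inner input = (K'⊕ipad) ∥ m → 64 + 206 = 270 bytes.

270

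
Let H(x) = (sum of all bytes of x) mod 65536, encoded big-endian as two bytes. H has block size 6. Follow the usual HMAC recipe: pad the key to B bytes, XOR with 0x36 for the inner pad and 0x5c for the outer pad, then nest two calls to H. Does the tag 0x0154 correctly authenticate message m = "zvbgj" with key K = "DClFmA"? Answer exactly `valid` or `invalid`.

invalid

Key "DClFmA" = 44 43 6c 46 6d 41 is exactly B = 6 bytes: K' = 44 43 6c 46 6d 41.
K' ⊕ ipad = 72 75 5a 70 5b 77; K' ⊕ opad = 18 1f 30 1a 31 1d.
Inner hash: sum = 114+117+90+112+91+119+122+118+98+103+106 = 1190 → 04 a6.
Outer hash (recomputed tag): sum = 24+31+48+26+49+29+4+166 = 377 → 01 79.
Recomputed tag = 0179; claimed = 0154 → mismatch.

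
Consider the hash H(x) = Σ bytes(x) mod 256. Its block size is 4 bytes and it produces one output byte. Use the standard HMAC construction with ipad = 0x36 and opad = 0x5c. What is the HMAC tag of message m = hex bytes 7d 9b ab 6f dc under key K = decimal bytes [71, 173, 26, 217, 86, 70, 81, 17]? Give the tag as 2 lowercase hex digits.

50

Key decimal bytes [71, 173, 26, 217, 86, 70, 81, 17] = 47 ad 1a d9 56 46 51 11 is 8 bytes > B = 4, so hash it first: H(key) = e5, then zero-pad to 4 bytes: K' = e5 00 00 00.
K' ⊕ ipad = d3 36 36 36.  K' ⊕ opad = b9 5c 5c 5c.
Inner input = (K'⊕ipad) ∥ m = d3 36 36 36 ∥ 7d 9b ab 6f dc.
Inner hash: sum = 211+54+54+54+125+155+171+111+220 = 1155; mod 256 = 131 → 83.
Outer input = (K'⊕opad) ∥ inner = b9 5c 5c 5c ∥ 83.
Outer hash (tag): sum = 185+92+92+92+131 = 592; mod 256 = 80 → 50.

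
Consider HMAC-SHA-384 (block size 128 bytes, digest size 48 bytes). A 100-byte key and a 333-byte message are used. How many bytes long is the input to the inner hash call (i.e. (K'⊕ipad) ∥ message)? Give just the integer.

Key is 100 ≤ 128 bytes, zero-padded: |K'| = 128.
Inner input = (K'⊕ipad) ∥ m → 128 + 333 = 461 bytes.

461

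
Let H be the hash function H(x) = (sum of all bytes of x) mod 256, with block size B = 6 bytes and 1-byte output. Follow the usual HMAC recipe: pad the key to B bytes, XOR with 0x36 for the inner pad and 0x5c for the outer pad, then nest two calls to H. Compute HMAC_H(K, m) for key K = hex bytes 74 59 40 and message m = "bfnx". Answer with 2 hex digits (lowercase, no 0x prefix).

d4

Key hex bytes 74 59 40 is 3 bytes ≤ B = 6; zero-pad to 6 bytes: K' = 74 59 40 00 00 00.
K' ⊕ ipad = 42 6f 76 36 36 36.  K' ⊕ opad = 28 05 1c 5c 5c 5c.
Inner input = (K'⊕ipad) ∥ m = 42 6f 76 36 36 36 ∥ 62 66 6e 78.
Inner hash: sum = 66+111+118+54+54+54+98+102+110+120 = 887; mod 256 = 119 → 77.
Outer input = (K'⊕opad) ∥ inner = 28 05 1c 5c 5c 5c ∥ 77.
Outer hash (tag): sum = 40+5+28+92+92+92+119 = 468; mod 256 = 212 → d4.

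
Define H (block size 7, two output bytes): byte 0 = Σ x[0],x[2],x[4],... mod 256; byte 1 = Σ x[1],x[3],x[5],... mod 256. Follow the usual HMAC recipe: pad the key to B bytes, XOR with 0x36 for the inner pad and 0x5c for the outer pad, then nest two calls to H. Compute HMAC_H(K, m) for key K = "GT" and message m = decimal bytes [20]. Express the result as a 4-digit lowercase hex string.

11d3

Key "GT" = 47 54 is 2 bytes ≤ B = 7; zero-pad to 7 bytes: K' = 47 54 00 00 00 00 00.
K' ⊕ ipad = 71 62 36 36 36 36 36.  K' ⊕ opad = 1b 08 5c 5c 5c 5c 5c.
Inner input = (K'⊕ipad) ∥ m = 71 62 36 36 36 36 36 ∥ 14.
Inner hash: even-index sum = 275 mod 256 = 19; odd-index sum = 226 mod 256 = 226 → 13 e2.
Outer input = (K'⊕opad) ∥ inner = 1b 08 5c 5c 5c 5c 5c ∥ 13 e2.
Outer hash (tag): even-index sum = 529 mod 256 = 17; odd-index sum = 211 mod 256 = 211 → 11 d3.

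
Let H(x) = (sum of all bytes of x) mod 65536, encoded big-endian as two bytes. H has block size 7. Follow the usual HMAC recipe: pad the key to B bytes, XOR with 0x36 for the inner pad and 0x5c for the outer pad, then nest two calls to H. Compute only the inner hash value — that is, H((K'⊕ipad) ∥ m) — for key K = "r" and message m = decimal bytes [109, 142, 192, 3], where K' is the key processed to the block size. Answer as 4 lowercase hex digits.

0346

Key "r" = 72 is 1 byte ≤ B = 7; zero-pad to 7 bytes: K' = 72 00 00 00 00 00 00.
K' ⊕ ipad = 44 36 36 36 36 36 36.
Inner input = 44 36 36 36 36 36 36 ∥ 6d 8e c0 03.
Inner hash: sum = 68+54+54+54+54+54+54+109+142+192+3 = 838 → 03 46.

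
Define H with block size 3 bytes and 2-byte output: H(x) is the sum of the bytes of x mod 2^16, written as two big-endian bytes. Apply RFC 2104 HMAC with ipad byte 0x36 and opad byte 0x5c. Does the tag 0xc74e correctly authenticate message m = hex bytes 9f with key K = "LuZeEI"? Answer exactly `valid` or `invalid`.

invalid

Key "LuZeEI" = 4c 75 5a 65 45 49 is 6 bytes > B = 3, so hash it first: H(key) = 02 0e, then zero-pad to 3 bytes: K' = 02 0e 00.
K' ⊕ ipad = 34 38 36; K' ⊕ opad = 5e 52 5c.
Inner hash: sum = 52+56+54+159 = 321 → 01 41.
Outer hash (recomputed tag): sum = 94+82+92+1+65 = 334 → 01 4e.
Recomputed tag = 014e; claimed = c74e → mismatch.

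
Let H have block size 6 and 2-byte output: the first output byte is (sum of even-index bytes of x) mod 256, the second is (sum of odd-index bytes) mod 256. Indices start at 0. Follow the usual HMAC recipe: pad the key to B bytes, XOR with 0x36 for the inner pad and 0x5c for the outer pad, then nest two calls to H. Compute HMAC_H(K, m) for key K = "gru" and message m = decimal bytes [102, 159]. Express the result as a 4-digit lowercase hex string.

f035

Key "gru" = 67 72 75 is 3 bytes ≤ B = 6; zero-pad to 6 bytes: K' = 67 72 75 00 00 00.
K' ⊕ ipad = 51 44 43 36 36 36.  K' ⊕ opad = 3b 2e 29 5c 5c 5c.
Inner input = (K'⊕ipad) ∥ m = 51 44 43 36 36 36 ∥ 66 9f.
Inner hash: even-index sum = 304 mod 256 = 48; odd-index sum = 335 mod 256 = 79 → 30 4f.
Outer input = (K'⊕opad) ∥ inner = 3b 2e 29 5c 5c 5c ∥ 30 4f.
Outer hash (tag): even-index sum = 240 mod 256 = 240; odd-index sum = 309 mod 256 = 53 → f0 35.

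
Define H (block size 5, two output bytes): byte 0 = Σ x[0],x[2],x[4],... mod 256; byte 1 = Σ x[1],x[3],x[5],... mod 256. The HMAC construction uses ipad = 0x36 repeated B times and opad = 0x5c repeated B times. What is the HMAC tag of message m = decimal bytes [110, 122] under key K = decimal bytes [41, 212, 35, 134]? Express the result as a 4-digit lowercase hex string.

Key decimal bytes [41, 212, 35, 134] = 29 d4 23 86 is 4 bytes ≤ B = 5; zero-pad to 5 bytes: K' = 29 d4 23 86 00.
K' ⊕ ipad = 1f e2 15 b0 36.  K' ⊕ opad = 75 88 7f da 5c.
Inner input = (K'⊕ipad) ∥ m = 1f e2 15 b0 36 ∥ 6e 7a.
Inner hash: even-index sum = 228 mod 256 = 228; odd-index sum = 512 mod 256 = 0 → e4 00.
Outer input = (K'⊕opad) ∥ inner = 75 88 7f da 5c ∥ e4 00.
Outer hash (tag): even-index sum = 336 mod 256 = 80; odd-index sum = 582 mod 256 = 70 → 50 46.

5046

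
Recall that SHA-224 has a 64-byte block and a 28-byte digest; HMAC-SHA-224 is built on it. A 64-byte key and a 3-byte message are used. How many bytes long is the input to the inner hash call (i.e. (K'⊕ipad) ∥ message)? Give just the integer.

67

Key is 64 ≤ 64 bytes, zero-padded: |K'| = 64.
Inner input = (K'⊕ipad) ∥ m → 64 + 3 = 67 bytes.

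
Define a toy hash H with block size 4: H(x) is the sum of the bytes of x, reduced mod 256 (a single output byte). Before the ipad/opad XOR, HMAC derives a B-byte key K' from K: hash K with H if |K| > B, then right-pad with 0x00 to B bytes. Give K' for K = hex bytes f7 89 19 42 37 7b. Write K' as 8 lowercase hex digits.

|K| = 6 > B = 4, so first hash the key.
H(K): sum = 247+137+25+66+55+123 = 653; mod 256 = 141 → 8d.
Zero-pad H(K) = 8d to 4 bytes: K' = 8d 00 00 00.

8d000000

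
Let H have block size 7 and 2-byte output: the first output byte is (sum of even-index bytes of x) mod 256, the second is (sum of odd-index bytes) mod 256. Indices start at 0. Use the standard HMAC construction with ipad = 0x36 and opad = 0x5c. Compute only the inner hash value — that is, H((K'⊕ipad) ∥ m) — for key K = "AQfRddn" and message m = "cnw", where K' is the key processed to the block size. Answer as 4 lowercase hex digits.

dff7

Key "AQfRddn" = 41 51 66 52 64 64 6e is exactly B = 7 bytes: K' = 41 51 66 52 64 64 6e.
K' ⊕ ipad = 77 67 50 64 52 52 58.
Inner input = 77 67 50 64 52 52 58 ∥ 63 6e 77.
Inner hash: even-index sum = 479 mod 256 = 223; odd-index sum = 503 mod 256 = 247 → df f7.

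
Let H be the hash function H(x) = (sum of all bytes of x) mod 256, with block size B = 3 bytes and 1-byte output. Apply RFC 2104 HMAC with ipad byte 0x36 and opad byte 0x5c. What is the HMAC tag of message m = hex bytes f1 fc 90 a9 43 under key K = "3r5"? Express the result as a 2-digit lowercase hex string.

Key "3r5" = 33 72 35 is exactly B = 3 bytes: K' = 33 72 35.
K' ⊕ ipad = 05 44 03.  K' ⊕ opad = 6f 2e 69.
Inner input = (K'⊕ipad) ∥ m = 05 44 03 ∥ f1 fc 90 a9 43.
Inner hash: sum = 5+68+3+241+252+144+169+67 = 949; mod 256 = 181 → b5.
Outer input = (K'⊕opad) ∥ inner = 6f 2e 69 ∥ b5.
Outer hash (tag): sum = 111+46+105+181 = 443; mod 256 = 187 → bb.

bb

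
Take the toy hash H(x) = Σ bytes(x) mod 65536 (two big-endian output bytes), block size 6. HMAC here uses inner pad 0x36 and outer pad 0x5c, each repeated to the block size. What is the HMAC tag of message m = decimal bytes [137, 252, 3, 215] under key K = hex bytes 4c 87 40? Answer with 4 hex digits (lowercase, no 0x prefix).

02c1

Key hex bytes 4c 87 40 is 3 bytes ≤ B = 6; zero-pad to 6 bytes: K' = 4c 87 40 00 00 00.
K' ⊕ ipad = 7a b1 76 36 36 36.  K' ⊕ opad = 10 db 1c 5c 5c 5c.
Inner input = (K'⊕ipad) ∥ m = 7a b1 76 36 36 36 ∥ 89 fc 03 d7.
Inner hash: sum = 122+177+118+54+54+54+137+252+3+215 = 1186 → 04 a2.
Outer input = (K'⊕opad) ∥ inner = 10 db 1c 5c 5c 5c ∥ 04 a2.
Outer hash (tag): sum = 16+219+28+92+92+92+4+162 = 705 → 02 c1.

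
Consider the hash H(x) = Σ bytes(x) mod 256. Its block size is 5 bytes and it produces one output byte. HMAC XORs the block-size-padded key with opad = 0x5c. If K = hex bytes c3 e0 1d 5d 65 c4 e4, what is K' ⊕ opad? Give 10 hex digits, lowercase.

Key hex bytes c3 e0 1d 5d 65 c4 e4 is 7 bytes > B = 5, so hash it first: H(key) = 2a, then zero-pad to 5 bytes: K' = 2a 00 00 00 00.
XOR each byte with 0x5c: 2a⊕5c=76, 00⊕5c=5c, 00⊕5c=5c, 00⊕5c=5c, 00⊕5c=5c.

765c5c5c5c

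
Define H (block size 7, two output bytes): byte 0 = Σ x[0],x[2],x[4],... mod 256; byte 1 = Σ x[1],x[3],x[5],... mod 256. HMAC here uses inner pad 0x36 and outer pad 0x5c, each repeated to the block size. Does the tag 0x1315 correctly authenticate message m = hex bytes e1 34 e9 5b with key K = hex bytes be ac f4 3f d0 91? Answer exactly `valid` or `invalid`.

invalid

Key hex bytes be ac f4 3f d0 91 is 6 bytes ≤ B = 7; zero-pad to 7 bytes: K' = be ac f4 3f d0 91 00.
K' ⊕ ipad = 88 9a c2 09 e6 a7 36; K' ⊕ opad = e2 f0 a8 63 8c cd 5c.
Inner hash: even-index sum = 757 mod 256 = 245; odd-index sum = 788 mod 256 = 20 → f5 14.
Outer hash (recomputed tag): even-index sum = 646 mod 256 = 134; odd-index sum = 789 mod 256 = 21 → 86 15.
Recomputed tag = 8615; claimed = 1315 → mismatch.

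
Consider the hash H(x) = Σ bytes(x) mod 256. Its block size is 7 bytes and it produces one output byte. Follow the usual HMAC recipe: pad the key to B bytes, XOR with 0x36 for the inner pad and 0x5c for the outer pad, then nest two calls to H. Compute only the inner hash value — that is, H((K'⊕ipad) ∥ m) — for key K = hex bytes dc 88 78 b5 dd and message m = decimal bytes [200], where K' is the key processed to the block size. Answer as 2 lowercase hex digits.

98

Key hex bytes dc 88 78 b5 dd is 5 bytes ≤ B = 7; zero-pad to 7 bytes: K' = dc 88 78 b5 dd 00 00.
K' ⊕ ipad = ea be 4e 83 eb 36 36.
Inner input = ea be 4e 83 eb 36 36 ∥ c8.
Inner hash: sum = 234+190+78+131+235+54+54+200 = 1176; mod 256 = 152 → 98.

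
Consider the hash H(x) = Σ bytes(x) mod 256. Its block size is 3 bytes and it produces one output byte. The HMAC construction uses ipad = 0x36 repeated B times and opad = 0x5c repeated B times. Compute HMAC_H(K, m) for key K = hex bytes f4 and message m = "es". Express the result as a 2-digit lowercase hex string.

Key hex bytes f4 is 1 byte ≤ B = 3; zero-pad to 3 bytes: K' = f4 00 00.
K' ⊕ ipad = c2 36 36.  K' ⊕ opad = a8 5c 5c.
Inner input = (K'⊕ipad) ∥ m = c2 36 36 ∥ 65 73.
Inner hash: sum = 194+54+54+101+115 = 518; mod 256 = 6 → 06.
Outer input = (K'⊕opad) ∥ inner = a8 5c 5c ∥ 06.
Outer hash (tag): sum = 168+92+92+6 = 358; mod 256 = 102 → 66.

66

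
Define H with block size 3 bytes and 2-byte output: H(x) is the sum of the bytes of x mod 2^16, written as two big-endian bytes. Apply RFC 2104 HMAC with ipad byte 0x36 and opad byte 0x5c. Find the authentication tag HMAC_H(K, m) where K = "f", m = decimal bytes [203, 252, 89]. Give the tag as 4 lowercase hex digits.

01d0

Key "f" = 66 is 1 byte ≤ B = 3; zero-pad to 3 bytes: K' = 66 00 00.
K' ⊕ ipad = 50 36 36.  K' ⊕ opad = 3a 5c 5c.
Inner input = (K'⊕ipad) ∥ m = 50 36 36 ∥ cb fc 59.
Inner hash: sum = 80+54+54+203+252+89 = 732 → 02 dc.
Outer input = (K'⊕opad) ∥ inner = 3a 5c 5c ∥ 02 dc.
Outer hash (tag): sum = 58+92+92+2+220 = 464 → 01 d0.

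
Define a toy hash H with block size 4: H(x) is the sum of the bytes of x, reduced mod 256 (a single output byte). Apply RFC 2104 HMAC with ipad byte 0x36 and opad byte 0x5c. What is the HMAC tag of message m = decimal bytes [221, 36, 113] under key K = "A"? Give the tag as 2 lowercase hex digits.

bc

Key "A" = 41 is 1 byte ≤ B = 4; zero-pad to 4 bytes: K' = 41 00 00 00.
K' ⊕ ipad = 77 36 36 36.  K' ⊕ opad = 1d 5c 5c 5c.
Inner input = (K'⊕ipad) ∥ m = 77 36 36 36 ∥ dd 24 71.
Inner hash: sum = 119+54+54+54+221+36+113 = 651; mod 256 = 139 → 8b.
Outer input = (K'⊕opad) ∥ inner = 1d 5c 5c 5c ∥ 8b.
Outer hash (tag): sum = 29+92+92+92+139 = 444; mod 256 = 188 → bc.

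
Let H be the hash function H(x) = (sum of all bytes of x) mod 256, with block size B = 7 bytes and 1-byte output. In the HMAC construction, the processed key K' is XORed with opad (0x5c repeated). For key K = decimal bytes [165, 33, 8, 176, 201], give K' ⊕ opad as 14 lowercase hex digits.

Key decimal bytes [165, 33, 8, 176, 201] = a5 21 08 b0 c9 is 5 bytes ≤ B = 7; zero-pad to 7 bytes: K' = a5 21 08 b0 c9 00 00.
XOR each byte with 0x5c: a5⊕5c=f9, 21⊕5c=7d, 08⊕5c=54, b0⊕5c=ec, c9⊕5c=95, 00⊕5c=5c, 00⊕5c=5c.

f97d54ec955c5c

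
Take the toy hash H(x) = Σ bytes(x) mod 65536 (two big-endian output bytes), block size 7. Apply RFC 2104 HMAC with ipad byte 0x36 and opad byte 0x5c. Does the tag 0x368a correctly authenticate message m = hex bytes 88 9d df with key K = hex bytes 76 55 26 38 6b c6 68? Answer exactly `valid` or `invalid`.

invalid

Key hex bytes 76 55 26 38 6b c6 68 is exactly B = 7 bytes: K' = 76 55 26 38 6b c6 68.
K' ⊕ ipad = 40 63 10 0e 5d f0 5e; K' ⊕ opad = 2a 09 7a 64 37 9a 34.
Inner hash: sum = 64+99+16+14+93+240+94+136+157+223 = 1136 → 04 70.
Outer hash (recomputed tag): sum = 42+9+122+100+55+154+52+4+112 = 650 → 02 8a.
Recomputed tag = 028a; claimed = 368a → mismatch.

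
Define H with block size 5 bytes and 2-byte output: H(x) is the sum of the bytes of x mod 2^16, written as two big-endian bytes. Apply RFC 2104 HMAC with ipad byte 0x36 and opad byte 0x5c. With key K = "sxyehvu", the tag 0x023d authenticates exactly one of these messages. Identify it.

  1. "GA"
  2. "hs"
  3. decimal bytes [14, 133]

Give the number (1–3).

1

Key "sxyehvu" = 73 78 79 65 68 76 75 is 7 bytes > B = 5, so hash it first: H(key) = 03 1c, then zero-pad to 5 bytes: K' = 03 1c 00 00 00.
K' ⊕ ipad = 35 2a 36 36 36; K' ⊕ opad = 5f 40 5c 5c 5c.
m1: inner = H(35 2a 36 36 36 47 41) = 01 89; tag = H(5f 40 5c 5c 5c 01 89) = 023d ← matches
m2: inner = H(35 2a 36 36 36 68 73) = 01 dc; tag = H(5f 40 5c 5c 5c 01 dc) = 0290
m3: inner = H(35 2a 36 36 36 0e 85) = 01 94; tag = H(5f 40 5c 5c 5c 01 94) = 0248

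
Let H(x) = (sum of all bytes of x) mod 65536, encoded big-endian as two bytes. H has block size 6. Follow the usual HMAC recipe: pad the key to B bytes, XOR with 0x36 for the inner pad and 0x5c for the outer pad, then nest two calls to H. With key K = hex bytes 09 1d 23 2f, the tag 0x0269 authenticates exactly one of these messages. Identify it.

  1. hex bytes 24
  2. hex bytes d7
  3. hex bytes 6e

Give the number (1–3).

1

Key hex bytes 09 1d 23 2f is 4 bytes ≤ B = 6; zero-pad to 6 bytes: K' = 09 1d 23 2f 00 00.
K' ⊕ ipad = 3f 2b 15 19 36 36; K' ⊕ opad = 55 41 7f 73 5c 5c.
m1: inner = H(3f 2b 15 19 36 36 24) = 01 28; tag = H(55 41 7f 73 5c 5c 01 28) = 0269 ← matches
m2: inner = H(3f 2b 15 19 36 36 d7) = 01 db; tag = H(55 41 7f 73 5c 5c 01 db) = 031c
m3: inner = H(3f 2b 15 19 36 36 6e) = 01 72; tag = H(55 41 7f 73 5c 5c 01 72) = 02b3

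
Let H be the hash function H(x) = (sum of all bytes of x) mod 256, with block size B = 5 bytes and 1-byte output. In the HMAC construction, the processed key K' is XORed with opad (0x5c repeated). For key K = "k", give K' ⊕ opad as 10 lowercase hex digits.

Key "k" = 6b is 1 byte ≤ B = 5; zero-pad to 5 bytes: K' = 6b 00 00 00 00.
XOR each byte with 0x5c: 6b⊕5c=37, 00⊕5c=5c, 00⊕5c=5c, 00⊕5c=5c, 00⊕5c=5c.

375c5c5c5c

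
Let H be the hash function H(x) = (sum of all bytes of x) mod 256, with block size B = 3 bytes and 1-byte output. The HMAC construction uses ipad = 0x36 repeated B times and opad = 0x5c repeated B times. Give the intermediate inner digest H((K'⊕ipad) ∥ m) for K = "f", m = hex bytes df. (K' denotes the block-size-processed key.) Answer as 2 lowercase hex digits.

9b

Key "f" = 66 is 1 byte ≤ B = 3; zero-pad to 3 bytes: K' = 66 00 00.
K' ⊕ ipad = 50 36 36.
Inner input = 50 36 36 ∥ df.
Inner hash: sum = 80+54+54+223 = 411; mod 256 = 155 → 9b.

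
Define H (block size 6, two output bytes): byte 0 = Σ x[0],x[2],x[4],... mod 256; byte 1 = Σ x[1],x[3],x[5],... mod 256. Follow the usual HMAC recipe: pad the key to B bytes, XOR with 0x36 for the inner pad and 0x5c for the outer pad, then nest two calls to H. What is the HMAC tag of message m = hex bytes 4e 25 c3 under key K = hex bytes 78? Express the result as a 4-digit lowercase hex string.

a7db

Key hex bytes 78 is 1 byte ≤ B = 6; zero-pad to 6 bytes: K' = 78 00 00 00 00 00.
K' ⊕ ipad = 4e 36 36 36 36 36.  K' ⊕ opad = 24 5c 5c 5c 5c 5c.
Inner input = (K'⊕ipad) ∥ m = 4e 36 36 36 36 36 ∥ 4e 25 c3.
Inner hash: even-index sum = 459 mod 256 = 203; odd-index sum = 199 mod 256 = 199 → cb c7.
Outer input = (K'⊕opad) ∥ inner = 24 5c 5c 5c 5c 5c ∥ cb c7.
Outer hash (tag): even-index sum = 423 mod 256 = 167; odd-index sum = 475 mod 256 = 219 → a7 db.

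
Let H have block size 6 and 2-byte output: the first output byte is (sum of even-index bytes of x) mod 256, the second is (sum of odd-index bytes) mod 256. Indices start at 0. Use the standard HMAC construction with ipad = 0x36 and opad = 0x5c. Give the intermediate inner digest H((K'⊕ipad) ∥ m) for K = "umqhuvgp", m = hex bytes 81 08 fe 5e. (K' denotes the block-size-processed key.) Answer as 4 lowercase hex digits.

Key "umqhuvgp" = 75 6d 71 68 75 76 67 70 is 8 bytes > B = 6, so hash it first: H(key) = c2 bb, then zero-pad to 6 bytes: K' = c2 bb 00 00 00 00.
K' ⊕ ipad = f4 8d 36 36 36 36.
Inner input = f4 8d 36 36 36 36 ∥ 81 08 fe 5e.
Inner hash: even-index sum = 735 mod 256 = 223; odd-index sum = 351 mod 256 = 95 → df 5f.

df5f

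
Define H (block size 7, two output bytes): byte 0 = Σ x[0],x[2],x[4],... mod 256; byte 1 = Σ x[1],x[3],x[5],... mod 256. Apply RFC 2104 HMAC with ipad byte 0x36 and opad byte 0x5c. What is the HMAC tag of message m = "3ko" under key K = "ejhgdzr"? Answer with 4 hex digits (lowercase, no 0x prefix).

Key "ejhgdzr" = 65 6a 68 67 64 7a 72 is exactly B = 7 bytes: K' = 65 6a 68 67 64 7a 72.
K' ⊕ ipad = 53 5c 5e 51 52 4c 44.  K' ⊕ opad = 39 36 34 3b 38 26 2e.
Inner input = (K'⊕ipad) ∥ m = 53 5c 5e 51 52 4c 44 ∥ 33 6b 6f.
Inner hash: even-index sum = 434 mod 256 = 178; odd-index sum = 411 mod 256 = 155 → b2 9b.
Outer input = (K'⊕opad) ∥ inner = 39 36 34 3b 38 26 2e ∥ b2 9b.
Outer hash (tag): even-index sum = 366 mod 256 = 110; odd-index sum = 329 mod 256 = 73 → 6e 49.

6e49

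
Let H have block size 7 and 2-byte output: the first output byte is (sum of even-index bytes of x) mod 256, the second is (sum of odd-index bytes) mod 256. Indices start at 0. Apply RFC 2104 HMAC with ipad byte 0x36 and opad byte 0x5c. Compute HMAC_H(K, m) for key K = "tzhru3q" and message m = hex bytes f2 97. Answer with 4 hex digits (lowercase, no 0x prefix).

3984

Key "tzhru3q" = 74 7a 68 72 75 33 71 is exactly B = 7 bytes: K' = 74 7a 68 72 75 33 71.
K' ⊕ ipad = 42 4c 5e 44 43 05 47.  K' ⊕ opad = 28 26 34 2e 29 6f 2d.
Inner input = (K'⊕ipad) ∥ m = 42 4c 5e 44 43 05 47 ∥ f2 97.
Inner hash: even-index sum = 449 mod 256 = 193; odd-index sum = 391 mod 256 = 135 → c1 87.
Outer input = (K'⊕opad) ∥ inner = 28 26 34 2e 29 6f 2d ∥ c1 87.
Outer hash (tag): even-index sum = 313 mod 256 = 57; odd-index sum = 388 mod 256 = 132 → 39 84.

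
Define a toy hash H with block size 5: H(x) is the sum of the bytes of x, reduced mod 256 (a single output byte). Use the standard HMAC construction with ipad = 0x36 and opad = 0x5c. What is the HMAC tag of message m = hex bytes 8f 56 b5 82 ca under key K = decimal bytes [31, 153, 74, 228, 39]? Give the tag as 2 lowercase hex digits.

6e

Key decimal bytes [31, 153, 74, 228, 39] = 1f 99 4a e4 27 is exactly B = 5 bytes: K' = 1f 99 4a e4 27.
K' ⊕ ipad = 29 af 7c d2 11.  K' ⊕ opad = 43 c5 16 b8 7b.
Inner input = (K'⊕ipad) ∥ m = 29 af 7c d2 11 ∥ 8f 56 b5 82 ca.
Inner hash: sum = 41+175+124+210+17+143+86+181+130+202 = 1309; mod 256 = 29 → 1d.
Outer input = (K'⊕opad) ∥ inner = 43 c5 16 b8 7b ∥ 1d.
Outer hash (tag): sum = 67+197+22+184+123+29 = 622; mod 256 = 110 → 6e.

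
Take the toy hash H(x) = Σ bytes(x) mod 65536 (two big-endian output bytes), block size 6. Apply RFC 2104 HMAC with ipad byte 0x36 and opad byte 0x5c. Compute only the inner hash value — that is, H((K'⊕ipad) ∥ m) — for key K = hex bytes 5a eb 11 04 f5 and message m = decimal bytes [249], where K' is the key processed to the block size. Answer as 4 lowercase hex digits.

0394

Key hex bytes 5a eb 11 04 f5 is 5 bytes ≤ B = 6; zero-pad to 6 bytes: K' = 5a eb 11 04 f5 00.
K' ⊕ ipad = 6c dd 27 32 c3 36.
Inner input = 6c dd 27 32 c3 36 ∥ f9.
Inner hash: sum = 108+221+39+50+195+54+249 = 916 → 03 94.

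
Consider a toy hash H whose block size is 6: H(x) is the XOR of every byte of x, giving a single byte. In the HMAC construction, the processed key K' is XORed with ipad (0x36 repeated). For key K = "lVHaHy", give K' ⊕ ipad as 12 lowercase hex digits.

Key "lVHaHy" = 6c 56 48 61 48 79 is exactly B = 6 bytes: K' = 6c 56 48 61 48 79.
XOR each byte with 0x36: 6c⊕36=5a, 56⊕36=60, 48⊕36=7e, 61⊕36=57, 48⊕36=7e, 79⊕36=4f.

5a607e577e4f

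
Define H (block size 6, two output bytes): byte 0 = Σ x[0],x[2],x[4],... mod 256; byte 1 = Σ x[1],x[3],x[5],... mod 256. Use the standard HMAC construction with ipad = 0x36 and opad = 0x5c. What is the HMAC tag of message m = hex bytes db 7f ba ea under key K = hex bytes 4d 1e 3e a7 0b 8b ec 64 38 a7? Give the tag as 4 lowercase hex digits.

2b01

Key hex bytes 4d 1e 3e a7 0b 8b ec 64 38 a7 is 10 bytes > B = 6, so hash it first: H(key) = ba 5b, then zero-pad to 6 bytes: K' = ba 5b 00 00 00 00.
K' ⊕ ipad = 8c 6d 36 36 36 36.  K' ⊕ opad = e6 07 5c 5c 5c 5c.
Inner input = (K'⊕ipad) ∥ m = 8c 6d 36 36 36 36 ∥ db 7f ba ea.
Inner hash: even-index sum = 653 mod 256 = 141; odd-index sum = 578 mod 256 = 66 → 8d 42.
Outer input = (K'⊕opad) ∥ inner = e6 07 5c 5c 5c 5c ∥ 8d 42.
Outer hash (tag): even-index sum = 555 mod 256 = 43; odd-index sum = 257 mod 256 = 1 → 2b 01.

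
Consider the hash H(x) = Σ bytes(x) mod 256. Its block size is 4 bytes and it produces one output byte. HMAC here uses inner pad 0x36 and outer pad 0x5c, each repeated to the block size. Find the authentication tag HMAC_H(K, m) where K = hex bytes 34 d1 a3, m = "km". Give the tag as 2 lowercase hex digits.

dc

Key hex bytes 34 d1 a3 is 3 bytes ≤ B = 4; zero-pad to 4 bytes: K' = 34 d1 a3 00.
K' ⊕ ipad = 02 e7 95 36.  K' ⊕ opad = 68 8d ff 5c.
Inner input = (K'⊕ipad) ∥ m = 02 e7 95 36 ∥ 6b 6d.
Inner hash: sum = 2+231+149+54+107+109 = 652; mod 256 = 140 → 8c.
Outer input = (K'⊕opad) ∥ inner = 68 8d ff 5c ∥ 8c.
Outer hash (tag): sum = 104+141+255+92+140 = 732; mod 256 = 220 → dc.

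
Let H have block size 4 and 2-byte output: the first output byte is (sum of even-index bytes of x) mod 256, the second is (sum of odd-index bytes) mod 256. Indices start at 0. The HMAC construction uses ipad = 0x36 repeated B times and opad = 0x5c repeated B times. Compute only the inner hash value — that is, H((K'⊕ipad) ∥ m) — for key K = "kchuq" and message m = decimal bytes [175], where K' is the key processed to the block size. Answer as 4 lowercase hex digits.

5724

Key "kchuq" = 6b 63 68 75 71 is 5 bytes > B = 4, so hash it first: H(key) = 44 d8, then zero-pad to 4 bytes: K' = 44 d8 00 00.
K' ⊕ ipad = 72 ee 36 36.
Inner input = 72 ee 36 36 ∥ af.
Inner hash: even-index sum = 343 mod 256 = 87; odd-index sum = 292 mod 256 = 36 → 57 24.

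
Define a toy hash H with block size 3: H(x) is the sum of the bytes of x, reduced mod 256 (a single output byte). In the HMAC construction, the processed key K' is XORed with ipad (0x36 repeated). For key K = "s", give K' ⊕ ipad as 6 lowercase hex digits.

Key "s" = 73 is 1 byte ≤ B = 3; zero-pad to 3 bytes: K' = 73 00 00.
XOR each byte with 0x36: 73⊕36=45, 00⊕36=36, 00⊕36=36.

453636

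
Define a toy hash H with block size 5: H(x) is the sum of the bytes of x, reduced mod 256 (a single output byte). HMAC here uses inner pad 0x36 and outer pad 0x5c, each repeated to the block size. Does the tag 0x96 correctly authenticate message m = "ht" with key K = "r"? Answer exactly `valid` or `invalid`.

valid

Key "r" = 72 is 1 byte ≤ B = 5; zero-pad to 5 bytes: K' = 72 00 00 00 00.
K' ⊕ ipad = 44 36 36 36 36; K' ⊕ opad = 2e 5c 5c 5c 5c.
Inner hash: sum = 68+54+54+54+54+104+116 = 504; mod 256 = 248 → f8.
Outer hash (recomputed tag): sum = 46+92+92+92+92+248 = 662; mod 256 = 150 → 96.
Recomputed tag = 96; claimed = 96 → match.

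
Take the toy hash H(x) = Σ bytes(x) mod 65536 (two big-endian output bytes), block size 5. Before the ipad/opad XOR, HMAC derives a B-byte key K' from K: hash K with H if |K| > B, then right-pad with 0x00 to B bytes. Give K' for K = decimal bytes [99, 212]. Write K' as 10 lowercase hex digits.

63d4000000

Key decimal bytes [99, 212] = 63 d4 is 2 bytes ≤ B = 5; zero-pad to 5 bytes: K' = 63 d4 00 00 00.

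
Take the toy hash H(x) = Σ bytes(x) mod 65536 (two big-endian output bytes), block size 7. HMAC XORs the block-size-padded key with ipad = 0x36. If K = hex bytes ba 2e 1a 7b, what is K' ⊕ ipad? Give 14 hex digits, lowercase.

8c182c4d363636

Key hex bytes ba 2e 1a 7b is 4 bytes ≤ B = 7; zero-pad to 7 bytes: K' = ba 2e 1a 7b 00 00 00.
XOR each byte with 0x36: ba⊕36=8c, 2e⊕36=18, 1a⊕36=2c, 7b⊕36=4d, 00⊕36=36, 00⊕36=36, 00⊕36=36.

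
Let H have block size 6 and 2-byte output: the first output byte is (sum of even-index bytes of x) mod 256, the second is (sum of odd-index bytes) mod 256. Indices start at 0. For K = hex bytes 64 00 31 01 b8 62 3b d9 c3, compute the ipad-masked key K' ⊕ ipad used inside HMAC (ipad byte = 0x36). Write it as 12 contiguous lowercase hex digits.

Key hex bytes 64 00 31 01 b8 62 3b d9 c3 is 9 bytes > B = 6, so hash it first: H(key) = 4b 3c, then zero-pad to 6 bytes: K' = 4b 3c 00 00 00 00.
XOR each byte with 0x36: 4b⊕36=7d, 3c⊕36=0a, 00⊕36=36, 00⊕36=36, 00⊕36=36, 00⊕36=36.

7d0a36363636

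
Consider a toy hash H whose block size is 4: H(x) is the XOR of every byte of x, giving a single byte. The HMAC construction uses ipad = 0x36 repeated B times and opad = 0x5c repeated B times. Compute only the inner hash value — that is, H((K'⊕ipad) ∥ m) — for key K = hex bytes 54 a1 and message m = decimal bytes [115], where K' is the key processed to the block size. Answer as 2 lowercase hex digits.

Key hex bytes 54 a1 is 2 bytes ≤ B = 4; zero-pad to 4 bytes: K' = 54 a1 00 00.
K' ⊕ ipad = 62 97 36 36.
Inner input = 62 97 36 36 ∥ 73.
Inner hash: XOR 62⊕97⊕36⊕36⊕73 = 86.

86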